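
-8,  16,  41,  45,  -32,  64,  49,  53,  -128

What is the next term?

256

Positions follow the repeating pattern AABB; grouping by letter gives 2 tracks.
Track A is -8, 16, -32, 64, -128, which is a geometric progression (common ratio -2).
Track B is 41, 45, 49, 53, which is adding 4 each time.
Position 10 falls in track A as its term 6, giving 256.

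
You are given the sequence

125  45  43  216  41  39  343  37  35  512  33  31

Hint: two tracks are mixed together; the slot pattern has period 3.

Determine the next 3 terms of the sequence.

729, 29, 27

Reading positions in blocks of 3 reveals the pattern ABB — 2 tracks woven together.
Subsequence A = 125, 216, 343, 512: perfect cubes starting at 5³.
Subsequence B = 45, 43, 41, 39, 37, 35, 33, 31: subtracting 2 each time.
The 13th slot belongs to subsequence A; its 5th term is 729.
Position 14 → subsequence B, term 9 = 29.
Position 15 → subsequence B, term 10 = 27.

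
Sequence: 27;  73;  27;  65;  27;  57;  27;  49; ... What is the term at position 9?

Taking every 2nd term gives 2 separate tracks.
Subsequence A: 27, 27, 27, 27 (the constant sequence 27).
Subsequence B: 73, 65, 57, 49 (linear: a_n = 81 − 8·n).
Term 9 comes from subsequence A (its 5th entry): 27.

27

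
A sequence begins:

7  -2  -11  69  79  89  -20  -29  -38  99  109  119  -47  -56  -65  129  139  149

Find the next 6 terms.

Reading positions in blocks of 6 reveals the pattern AAABBB — 2 tracks woven together.
Subsequence A = 7, -2, -11, -20, -29, -38, -47, -56, -65: subtracting 9 each time.
Subsequence B = 69, 79, 89, 99, 109, 119, 129, 139, 149: linear: a_n = 59 + 10·n.
Term 19 comes from subsequence A (its 10th entry): -74.
The 20th slot belongs to subsequence A; its 11th term is -83.
Position 21 falls in subsequence A as its term 12, giving -92.
Position 22 falls in subsequence B as its term 10, giving 159.
Position 23 → subsequence B, term 11 = 169.
Term 24 comes from subsequence B (its 12th entry): 179.

-74, -83, -92, 159, 169, 179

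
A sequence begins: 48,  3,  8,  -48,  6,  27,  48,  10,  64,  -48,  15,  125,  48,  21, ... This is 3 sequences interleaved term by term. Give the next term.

216

The terms cycle through 3 interleaved subsequences.
Track A = 48, -48, 48, -48, 48: oscillating between 48 and -48.
Track B = 3, 6, 10, 15, 21: triangular numbers starting at T_2.
Track C = 8, 27, 64, 125: consecutive cubes n³ from n = 2.
Position 15 falls in track C as its term 5, giving 216.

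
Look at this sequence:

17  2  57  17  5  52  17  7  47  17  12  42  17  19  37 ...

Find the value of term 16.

17

Split by position mod 3: positions 1, 4, 7, … form one track, and each other residue class forms its own.
Subsequence A is 17, 17, 17, 17, 17, which is constant 17.
Subsequence B is 2, 5, 7, 12, 19, which is each term equals the sum of the previous two.
Subsequence C is 57, 52, 47, 42, 37, which is arithmetic with common difference −5.
The 16th slot belongs to subsequence A; its 6th term is 17.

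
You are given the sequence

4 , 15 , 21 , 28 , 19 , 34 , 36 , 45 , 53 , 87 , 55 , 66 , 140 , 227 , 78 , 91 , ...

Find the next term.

367

Reading positions in blocks of 4 reveals the pattern AABB — 2 tracks woven together.
Track A is 4, 15, 19, 34, 53, 87, 140, 227, which is a Fibonacci-like recurrence a_n = a_{n-1} + a_{n-2}.
Track B is 21, 28, 36, 45, 55, 66, 78, 91, which is triangular numbers starting at T_6.
Position 17 → track A, term 9 = 367.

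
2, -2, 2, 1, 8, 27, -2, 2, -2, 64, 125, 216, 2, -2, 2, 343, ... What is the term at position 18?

729

The slot pattern repeats as AAABBB (period 6), so there are 2 interleaved tracks.
Track A: 2, -2, 2, -2, 2, -2, 2, -2, 2. Alternating ±2.
Track B: 1, 8, 27, 64, 125, 216, 343. Consecutive cubes n³ from n = 1.
The 18th slot belongs to track B; its 9th term is 729.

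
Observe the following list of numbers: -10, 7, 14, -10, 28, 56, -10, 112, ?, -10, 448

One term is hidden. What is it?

224

Reading positions in blocks of 3 reveals the pattern ABB — 2 tracks woven together.
Subsequence A = -10, -10, -10, -10: the constant sequence -10.
Subsequence B = 7, 14, 28, 56, 112, ?, 448: a geometric progression (common ratio 2).
Filling subsequence B at index 6 by its rule yields 224.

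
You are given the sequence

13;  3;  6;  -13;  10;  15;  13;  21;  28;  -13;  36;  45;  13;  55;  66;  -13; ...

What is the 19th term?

Positions follow the repeating pattern ABB; grouping by letter gives 2 tracks.
Stream A is 13, -13, 13, -13, 13, -13, which is the oscillation 13·(−1)^(n+1).
Stream B is 3, 6, 10, 15, 21, 28, 36, 45, 55, 66, which is triangular numbers starting at T_2.
Position 19 falls in stream A as its term 7, giving 13.

13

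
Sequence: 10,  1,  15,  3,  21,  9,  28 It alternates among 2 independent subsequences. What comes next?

The terms cycle through 2 interleaved subsequences.
Stream A = 10, 15, 21, 28: triangular numbers starting at T_4.
Stream B = 1, 3, 9: powers 3^0, 3^1, 3^2, ….
The 8th slot belongs to stream B; its 4th term is 27.

27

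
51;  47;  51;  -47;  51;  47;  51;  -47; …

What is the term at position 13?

The terms cycle through 2 interleaved subsequences.
Subsequence A: 51, 51, 51, 51 (always 51).
Subsequence B: 47, -47, 47, -47 (the oscillation 47·(−1)^(n+1)).
Position 13 falls in subsequence A as its term 7, giving 51.

51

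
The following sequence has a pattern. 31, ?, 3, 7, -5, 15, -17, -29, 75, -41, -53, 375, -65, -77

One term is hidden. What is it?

19

The slot pattern repeats as AAB (period 3), so there are 2 interleaved tracks.
Subsequence A: 31, ?, 7, -5, -17, -29, -41, -53, -65, -77 — arithmetic, step −12.
Subsequence B: 3, 15, 75, 375 — multiplying by 5 each time.
So the missing entry in subsequence A is 19.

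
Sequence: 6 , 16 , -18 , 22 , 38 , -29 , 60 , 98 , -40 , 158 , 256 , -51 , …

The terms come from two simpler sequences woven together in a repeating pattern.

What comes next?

414

Positions follow the repeating pattern AAB; grouping by letter gives 2 tracks.
Subsequence A: 6, 16, 22, 38, 60, 98, 158, 256 (each term equals the sum of the previous two).
Subsequence B: -18, -29, -40, -51 (subtracting 11 each time).
Term 13 comes from subsequence A (its 9th entry): 414.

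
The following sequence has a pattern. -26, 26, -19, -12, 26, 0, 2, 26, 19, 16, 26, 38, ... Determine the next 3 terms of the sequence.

30, 26, 57

Split by position mod 3 into 3 tracks.
Subsequence A = -26, -12, 2, 16: arithmetic, step +14.
Subsequence B = 26, 26, 26, 26: constant 26.
Subsequence C = -19, 0, 19, 38: linear: a_n = -38 + 19·n.
Position 13 → subsequence A, term 5 = 30.
Position 14 → subsequence B, term 5 = 26.
Position 15 falls in subsequence C as its term 5, giving 57.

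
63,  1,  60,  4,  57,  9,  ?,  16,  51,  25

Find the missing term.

54

The terms cycle through 2 interleaved subsequences.
Stream A is 63, 60, 57, ?, 51, which is linear: a_n = 66 − 3·n.
Stream B is 1, 4, 9, 16, 25, which is consecutive squares n² from n = 1.
The gap is stream A's term 4; the rule gives 54.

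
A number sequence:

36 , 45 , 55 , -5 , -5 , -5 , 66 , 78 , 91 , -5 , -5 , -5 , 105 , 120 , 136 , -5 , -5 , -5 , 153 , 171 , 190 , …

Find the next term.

The slot pattern repeats as AAABBB (period 6), so there are 2 interleaved tracks.
Track A is 36, 45, 55, 66, 78, 91, 105, 120, 136, 153, 171, 190, which is triangular numbers starting at T_8.
Track B is -5, -5, -5, -5, -5, -5, -5, -5, -5, which is the constant sequence -5.
Position 22 → track B, term 10 = -5.

-5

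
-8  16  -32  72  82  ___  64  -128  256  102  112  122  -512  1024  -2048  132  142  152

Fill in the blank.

Reading positions in blocks of 6 reveals the pattern AAABBB — 2 tracks woven together.
Subsequence A: -8, 16, -32, 64, -128, 256, -512, 1024, -2048 (a geometric progression (common ratio -2)).
Subsequence B: 72, 82, ?, 102, 112, 122, 132, 142, 152 (linear: a_n = 62 + 10·n).
The gap is subsequence B's term 3; the rule gives 92.

92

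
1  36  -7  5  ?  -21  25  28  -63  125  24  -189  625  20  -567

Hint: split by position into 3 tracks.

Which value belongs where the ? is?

32

Taking every 3rd term gives 3 separate tracks.
Stream A: 1, 5, 25, 125, 625. Powers 5^0, 5^1, 5^2, ….
Stream B: 36, ?, 28, 24, 20. Arithmetic with common difference −4.
Stream C: -7, -21, -63, -189, -567. Geometric, ×3 each step.
Stream B's pattern makes the blank 32.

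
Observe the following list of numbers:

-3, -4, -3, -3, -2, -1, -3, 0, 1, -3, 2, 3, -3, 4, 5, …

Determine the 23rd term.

10

Reading positions in blocks of 3 reveals the pattern ABB — 2 tracks woven together.
Stream A: -3, -3, -3, -3, -3 — the constant sequence -3.
Stream B: -4, -3, -2, -1, 0, 1, 2, 3, 4, 5 — adding 1 each time.
Position 23 → stream B, term 15 = 10.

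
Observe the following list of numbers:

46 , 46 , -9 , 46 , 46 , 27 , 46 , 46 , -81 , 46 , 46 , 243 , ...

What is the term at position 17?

Positions follow the repeating pattern AAB; grouping by letter gives 2 tracks.
Stream A: 46, 46, 46, 46, 46, 46, 46, 46 — always 46.
Stream B: -9, 27, -81, 243 — multiplying by -3 each time.
Term 17 comes from stream A (its 12th entry): 46.

46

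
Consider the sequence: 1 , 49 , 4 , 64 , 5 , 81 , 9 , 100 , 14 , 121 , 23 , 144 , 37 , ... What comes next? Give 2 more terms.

169, 60

Positions 1, 3, 5, … form one subsequence and positions 2, 4, 6, … form another.
Stream A: 1, 4, 5, 9, 14, 23, 37. Fibonacci-style (each term is the sum of the two before it).
Stream B: 49, 64, 81, 100, 121, 144. Perfect squares starting at 7².
The 14th slot belongs to stream B; its 7th term is 169.
Term 15 comes from stream A (its 8th entry): 60.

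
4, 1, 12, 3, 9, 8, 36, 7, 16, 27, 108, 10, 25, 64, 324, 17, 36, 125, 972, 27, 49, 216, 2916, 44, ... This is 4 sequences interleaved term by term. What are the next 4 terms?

64, 343, 8748, 71

Read the sequence 4 terms at a time; column i is its own pattern.
Subsequence A: 4, 9, 16, 25, 36, 49. The squares 2², 3², 4², ….
Subsequence B: 1, 8, 27, 64, 125, 216. Consecutive cubes n³ from n = 1.
Subsequence C: 12, 36, 108, 324, 972, 2916. A geometric progression (common ratio 3).
Subsequence D: 3, 7, 10, 17, 27, 44. Each term equals the sum of the previous two.
The 25th slot belongs to subsequence A; its 7th term is 64.
Term 26 comes from subsequence B (its 7th entry): 343.
The 27th slot belongs to subsequence C; its 7th term is 8748.
Term 28 comes from subsequence D (its 7th entry): 71.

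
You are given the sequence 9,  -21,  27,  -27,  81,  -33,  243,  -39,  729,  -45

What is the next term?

2187

Split by position mod 2 into 2 tracks.
Track A: 9, 27, 81, 243, 729 — successive powers of 3.
Track B: -21, -27, -33, -39, -45 — arithmetic with common difference −6.
Term 11 comes from track A (its 6th entry): 2187.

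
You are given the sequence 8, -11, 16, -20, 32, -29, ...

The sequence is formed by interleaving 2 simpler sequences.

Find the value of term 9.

Taking every 2nd term gives 2 separate tracks.
Subsequence A: 8, 16, 32 (successive powers of 2).
Subsequence B: -11, -20, -29 (arithmetic with common difference −9).
Position 9 → subsequence A, term 5 = 128.

128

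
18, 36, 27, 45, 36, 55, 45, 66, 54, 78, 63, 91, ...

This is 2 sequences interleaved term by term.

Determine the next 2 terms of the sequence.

72, 105

Odd-indexed and even-indexed terms follow separate rules.
Track A: 18, 27, 36, 45, 54, 63. Arithmetic, step +9.
Track B: 36, 45, 55, 66, 78, 91. Triangular numbers n(n+1)/2 for n = 8, 9, ….
Position 13 falls in track A as its term 7, giving 72.
Position 14 → track B, term 7 = 105.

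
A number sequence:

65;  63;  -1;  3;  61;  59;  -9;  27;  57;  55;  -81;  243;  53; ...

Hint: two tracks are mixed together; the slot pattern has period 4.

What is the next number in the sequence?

51

Positions follow the repeating pattern AABB; grouping by letter gives 2 tracks.
Track A: 65, 63, 61, 59, 57, 55, 53. Arithmetic with common difference −2.
Track B: -1, 3, -9, 27, -81, 243. Geometric, ×-3 each step.
Position 14 falls in track A as its term 8, giving 51.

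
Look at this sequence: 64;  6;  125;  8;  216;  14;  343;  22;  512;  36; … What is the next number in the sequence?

729

Split by position mod 2 into 2 tracks.
Track A is 64, 125, 216, 343, 512, which is consecutive cubes n³ from n = 4.
Track B is 6, 8, 14, 22, 36, which is each term equals the sum of the previous two.
Position 11 → track A, term 6 = 729.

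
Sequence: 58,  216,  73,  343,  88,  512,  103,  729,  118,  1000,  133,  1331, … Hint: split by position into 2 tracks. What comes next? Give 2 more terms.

Odd-indexed and even-indexed terms follow separate rules.
Track A: 58, 73, 88, 103, 118, 133. Adding 15 each time.
Track B: 216, 343, 512, 729, 1000, 1331. Perfect cubes starting at 6³.
Position 13 → track A, term 7 = 148.
The 14th slot belongs to track B; its 7th term is 1728.

148, 1728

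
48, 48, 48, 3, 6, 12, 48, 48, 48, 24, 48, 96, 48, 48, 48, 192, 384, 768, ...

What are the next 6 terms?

Positions follow the repeating pattern AAABBB; grouping by letter gives 2 tracks.
Track A: 48, 48, 48, 48, 48, 48, 48, 48, 48 (always 48).
Track B: 3, 6, 12, 24, 48, 96, 192, 384, 768 (geometric with ratio 2).
Position 19 falls in track A as its term 10, giving 48.
Position 20 falls in track A as its term 11, giving 48.
The 21st slot belongs to track A; its 12th term is 48.
Position 22 → track B, term 10 = 1536.
Term 23 comes from track B (its 11th entry): 3072.
Position 24 falls in track B as its term 12, giving 6144.

48, 48, 48, 1536, 3072, 6144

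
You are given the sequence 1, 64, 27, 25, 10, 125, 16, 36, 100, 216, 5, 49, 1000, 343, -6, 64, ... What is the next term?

10000

Split by position mod 4: positions 1, 5, 9, … form one track, and each other residue class forms its own.
Subsequence A: 1, 10, 100, 1000. Powers of 10.
Subsequence B: 64, 125, 216, 343. The cubes 4³, 5³, 6³, ….
Subsequence C: 27, 16, 5, -6. Arithmetic with common difference −11.
Subsequence D: 25, 36, 49, 64. Consecutive squares n² from n = 5.
Term 17 comes from subsequence A (its 5th entry): 10000.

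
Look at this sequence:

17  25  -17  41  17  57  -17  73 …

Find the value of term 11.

-17

The terms cycle through 2 interleaved subsequences.
Subsequence A: 17, -17, 17, -17 — the oscillation 17·(−1)^(n+1).
Subsequence B: 25, 41, 57, 73 — arithmetic, step +16.
Position 11 → subsequence A, term 6 = -17.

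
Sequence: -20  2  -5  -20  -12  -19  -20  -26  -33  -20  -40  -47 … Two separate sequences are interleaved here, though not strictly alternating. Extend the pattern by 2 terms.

-20, -54

The slot pattern repeats as ABB (period 3), so there are 2 interleaved tracks.
Subsequence A is -20, -20, -20, -20, which is always -20.
Subsequence B is 2, -5, -12, -19, -26, -33, -40, -47, which is subtracting 7 each time.
Position 13 → subsequence A, term 5 = -20.
The 14th slot belongs to subsequence B; its 9th term is -54.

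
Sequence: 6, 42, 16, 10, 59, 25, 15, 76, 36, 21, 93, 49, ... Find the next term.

Split by position mod 3: positions 1, 4, 7, … form one track, and each other residue class forms its own.
Track A: 6, 10, 15, 21 (triangular numbers n(n+1)/2 for n = 3, 4, …).
Track B: 42, 59, 76, 93 (arithmetic, step +17).
Track C: 16, 25, 36, 49 (the squares 4², 5², 6², …).
Position 13 → track A, term 5 = 28.

28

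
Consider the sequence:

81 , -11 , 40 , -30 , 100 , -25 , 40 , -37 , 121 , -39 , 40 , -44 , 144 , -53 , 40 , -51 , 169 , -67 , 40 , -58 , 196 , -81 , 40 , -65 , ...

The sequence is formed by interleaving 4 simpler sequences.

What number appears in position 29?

256

Split by position mod 4: positions 1, 5, 9, … form one track, and each other residue class forms its own.
Stream A: 81, 100, 121, 144, 169, 196 (perfect squares starting at 9²).
Stream B: -11, -25, -39, -53, -67, -81 (arithmetic, step −14).
Stream C: 40, 40, 40, 40, 40, 40 (constant 40).
Stream D: -30, -37, -44, -51, -58, -65 (arithmetic, step −7).
Position 29 → stream A, term 8 = 256.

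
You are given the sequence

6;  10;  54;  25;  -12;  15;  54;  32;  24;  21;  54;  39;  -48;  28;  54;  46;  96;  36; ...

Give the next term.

54

Split by position mod 4: positions 1, 5, 9, … form one track, and each other residue class forms its own.
Track A: 6, -12, 24, -48, 96. Geometric with ratio -2.
Track B: 10, 15, 21, 28, 36. The triangular numbers T_4, T_5, ….
Track C: 54, 54, 54, 54. Always 54.
Track D: 25, 32, 39, 46. Arithmetic with common difference +7.
The 19th slot belongs to track C; its 5th term is 54.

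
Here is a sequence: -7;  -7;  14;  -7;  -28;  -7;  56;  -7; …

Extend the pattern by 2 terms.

-112, -7

Split by position mod 2 into 2 tracks.
Subsequence A = -7, 14, -28, 56: multiplying by -2 each time.
Subsequence B = -7, -7, -7, -7: the constant sequence -7.
The 9th slot belongs to subsequence A; its 5th term is -112.
The 10th slot belongs to subsequence B; its 5th term is -7.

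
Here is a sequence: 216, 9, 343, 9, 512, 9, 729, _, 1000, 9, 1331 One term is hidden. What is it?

Positions 1, 3, 5, … form one subsequence and positions 2, 4, 6, … form another.
Subsequence A: 216, 343, 512, 729, 1000, 1331 (perfect cubes starting at 6³).
Subsequence B: 9, 9, 9, ?, 9 (constant 9).
Subsequence B's pattern makes the blank 9.

9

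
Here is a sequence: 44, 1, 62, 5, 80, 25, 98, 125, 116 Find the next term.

Taking every 2nd term gives 2 separate tracks.
Subsequence A: 44, 62, 80, 98, 116 (adding 18 each time).
Subsequence B: 1, 5, 25, 125 (successive powers of 5).
The 10th slot belongs to subsequence B; its 5th term is 625.

625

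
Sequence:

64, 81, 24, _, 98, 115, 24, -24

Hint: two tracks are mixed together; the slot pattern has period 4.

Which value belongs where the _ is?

The slot pattern repeats as AABB (period 4), so there are 2 interleaved tracks.
Track A: 64, 81, 98, 115. Arithmetic, step +17.
Track B: 24, ?, 24, -24. The oscillation 24·(−1)^(n+1).
Track B's pattern makes the blank -24.

-24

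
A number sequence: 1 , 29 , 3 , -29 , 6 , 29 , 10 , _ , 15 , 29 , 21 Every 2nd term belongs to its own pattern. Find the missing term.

-29

Taking every 2nd term gives 2 separate tracks.
Subsequence A is 1, 3, 6, 10, 15, 21, which is triangular numbers starting at T_1.
Subsequence B is 29, -29, 29, ?, 29, which is the oscillation 29·(−1)^(n+1).
Subsequence B's pattern makes the blank -29.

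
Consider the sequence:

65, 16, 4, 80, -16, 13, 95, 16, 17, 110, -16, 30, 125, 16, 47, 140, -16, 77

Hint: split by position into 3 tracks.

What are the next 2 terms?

Taking every 3rd term gives 3 separate tracks.
Stream A = 65, 80, 95, 110, 125, 140: arithmetic, step +15.
Stream B = 16, -16, 16, -16, 16, -16: the oscillation 16·(−1)^(n+1).
Stream C = 4, 13, 17, 30, 47, 77: a Fibonacci-like recurrence a_n = a_{n-1} + a_{n-2}.
The 19th slot belongs to stream A; its 7th term is 155.
Position 20 falls in stream B as its term 7, giving 16.

155, 16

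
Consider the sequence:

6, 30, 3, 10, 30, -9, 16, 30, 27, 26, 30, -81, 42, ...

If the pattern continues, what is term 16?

68

The terms cycle through 3 interleaved subsequences.
Track A = 6, 10, 16, 26, 42: each term equals the sum of the previous two.
Track B = 30, 30, 30, 30: always 30.
Track C = 3, -9, 27, -81: geometric with ratio -3.
Position 16 → track A, term 6 = 68.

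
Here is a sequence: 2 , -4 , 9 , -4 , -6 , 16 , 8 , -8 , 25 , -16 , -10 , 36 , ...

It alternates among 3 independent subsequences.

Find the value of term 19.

Split by position mod 3 into 3 tracks.
Stream A: 2, -4, 8, -16 (geometric, ×-2 each step).
Stream B: -4, -6, -8, -10 (arithmetic, step −2).
Stream C: 9, 16, 25, 36 (the squares 3², 4², 5², …).
Position 19 → stream A, term 7 = 128.

128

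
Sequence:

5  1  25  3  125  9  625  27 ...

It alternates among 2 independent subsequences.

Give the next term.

Taking every 2nd term gives 2 separate tracks.
Subsequence A is 5, 25, 125, 625, which is successive powers of 5.
Subsequence B is 1, 3, 9, 27, which is a geometric progression (common ratio 3).
Position 9 → subsequence A, term 5 = 3125.

3125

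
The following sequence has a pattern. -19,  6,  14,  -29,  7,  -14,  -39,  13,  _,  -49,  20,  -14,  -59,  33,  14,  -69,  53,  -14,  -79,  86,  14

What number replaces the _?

Taking every 3rd term gives 3 separate tracks.
Subsequence A: -19, -29, -39, -49, -59, -69, -79. Arithmetic, step −10.
Subsequence B: 6, 7, 13, 20, 33, 53, 86. A Fibonacci-like recurrence a_n = a_{n-1} + a_{n-2}.
Subsequence C: 14, -14, ?, -14, 14, -14, 14. Alternating ±14.
The gap is subsequence C's term 3; the rule gives 14.

14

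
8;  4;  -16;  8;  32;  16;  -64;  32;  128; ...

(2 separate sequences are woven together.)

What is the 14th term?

256

Positions 1, 3, 5, … form one subsequence and positions 2, 4, 6, … form another.
Track A: 8, -16, 32, -64, 128 — a geometric progression (common ratio -2).
Track B: 4, 8, 16, 32 — successive powers of 2.
Position 14 falls in track B as its term 7, giving 256.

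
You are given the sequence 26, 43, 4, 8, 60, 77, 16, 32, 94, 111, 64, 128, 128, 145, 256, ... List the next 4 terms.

512, 162, 179, 1024

Reading positions in blocks of 4 reveals the pattern AABB — 2 tracks woven together.
Subsequence A = 26, 43, 60, 77, 94, 111, 128, 145: linear: a_n = 9 + 17·n.
Subsequence B = 4, 8, 16, 32, 64, 128, 256: successive powers of 2.
The 16th slot belongs to subsequence B; its 8th term is 512.
The 17th slot belongs to subsequence A; its 9th term is 162.
Position 18 falls in subsequence A as its term 10, giving 179.
Term 19 comes from subsequence B (its 9th entry): 1024.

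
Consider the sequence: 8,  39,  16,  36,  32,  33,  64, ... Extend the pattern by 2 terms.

Split by position mod 2 into 2 tracks.
Track A = 8, 16, 32, 64: successive powers of 2.
Track B = 39, 36, 33: arithmetic, step −3.
Position 8 falls in track B as its term 4, giving 30.
Position 9 → track A, term 5 = 128.

30, 128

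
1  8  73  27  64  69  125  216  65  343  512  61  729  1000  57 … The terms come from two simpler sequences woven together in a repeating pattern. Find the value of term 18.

Reading positions in blocks of 3 reveals the pattern AAB — 2 tracks woven together.
Stream A: 1, 8, 27, 64, 125, 216, 343, 512, 729, 1000 (perfect cubes starting at 1³).
Stream B: 73, 69, 65, 61, 57 (subtracting 4 each time).
Term 18 comes from stream B (its 6th entry): 53.

53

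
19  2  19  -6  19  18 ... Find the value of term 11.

Odd-indexed and even-indexed terms follow separate rules.
Stream A: 19, 19, 19 — always 19.
Stream B: 2, -6, 18 — geometric, ×-3 each step.
Position 11 falls in stream A as its term 6, giving 19.

19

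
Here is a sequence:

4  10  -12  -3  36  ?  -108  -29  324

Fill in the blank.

-16

The terms cycle through 2 interleaved subsequences.
Track A: 4, -12, 36, -108, 324. Geometric, ×-3 each step.
Track B: 10, -3, ?, -29. Subtracting 13 each time.
Track B's pattern makes the blank -16.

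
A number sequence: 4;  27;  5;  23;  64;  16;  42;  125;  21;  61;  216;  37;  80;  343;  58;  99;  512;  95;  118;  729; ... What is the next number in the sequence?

Split by position mod 3 into 3 tracks.
Track A: 4, 23, 42, 61, 80, 99, 118. Linear: a_n = -15 + 19·n.
Track B: 27, 64, 125, 216, 343, 512, 729. The cubes 3³, 4³, 5³, ….
Track C: 5, 16, 21, 37, 58, 95. Fibonacci-style (each term is the sum of the two before it).
Position 21 → track C, term 7 = 153.

153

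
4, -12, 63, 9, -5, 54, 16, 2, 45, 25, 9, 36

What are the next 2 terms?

36, 16

Read the sequence 3 terms at a time; column i is its own pattern.
Track A: 4, 9, 16, 25. Consecutive squares n² from n = 2.
Track B: -12, -5, 2, 9. Adding 7 each time.
Track C: 63, 54, 45, 36. Linear: a_n = 72 − 9·n.
Term 13 comes from track A (its 5th entry): 36.
Term 14 comes from track B (its 5th entry): 16.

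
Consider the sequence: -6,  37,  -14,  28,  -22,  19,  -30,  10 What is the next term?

-38

Split by position mod 2 into 2 tracks.
Track A = -6, -14, -22, -30: arithmetic with common difference −8.
Track B = 37, 28, 19, 10: arithmetic with common difference −9.
The 9th slot belongs to track A; its 5th term is -38.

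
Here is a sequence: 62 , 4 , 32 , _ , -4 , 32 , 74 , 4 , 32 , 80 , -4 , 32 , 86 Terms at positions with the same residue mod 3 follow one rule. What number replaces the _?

Split by position mod 3 into 3 tracks.
Subsequence A: 62, ?, 74, 80, 86. Linear: a_n = 56 + 6·n.
Subsequence B: 4, -4, 4, -4. Oscillating between 4 and -4.
Subsequence C: 32, 32, 32, 32. Constant 32.
Filling subsequence A at index 2 by its rule yields 68.

68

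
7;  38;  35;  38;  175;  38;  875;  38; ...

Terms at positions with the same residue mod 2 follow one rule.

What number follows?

The terms cycle through 2 interleaved subsequences.
Track A: 7, 35, 175, 875 (a geometric progression (common ratio 5)).
Track B: 38, 38, 38, 38 (always 38).
The 9th slot belongs to track A; its 5th term is 4375.

4375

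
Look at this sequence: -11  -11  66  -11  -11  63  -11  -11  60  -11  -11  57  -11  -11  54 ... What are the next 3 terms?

-11, -11, 51

Reading positions in blocks of 3 reveals the pattern AAB — 2 tracks woven together.
Stream A: -11, -11, -11, -11, -11, -11, -11, -11, -11, -11 (always -11).
Stream B: 66, 63, 60, 57, 54 (arithmetic with common difference −3).
The 16th slot belongs to stream A; its 11th term is -11.
Term 17 comes from stream A (its 12th entry): -11.
Position 18 → stream B, term 6 = 51.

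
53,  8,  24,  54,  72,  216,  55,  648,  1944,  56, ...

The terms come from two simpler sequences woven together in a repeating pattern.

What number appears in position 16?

The slot pattern repeats as ABB (period 3), so there are 2 interleaved tracks.
Track A: 53, 54, 55, 56 (adding 1 each time).
Track B: 8, 24, 72, 216, 648, 1944 (geometric, ×3 each step).
Position 16 falls in track A as its term 6, giving 58.

58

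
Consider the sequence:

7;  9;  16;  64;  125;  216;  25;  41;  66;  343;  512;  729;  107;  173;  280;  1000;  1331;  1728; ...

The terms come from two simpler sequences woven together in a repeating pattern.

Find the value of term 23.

Positions follow the repeating pattern AAABBB; grouping by letter gives 2 tracks.
Track A: 7, 9, 16, 25, 41, 66, 107, 173, 280 (Fibonacci-style (each term is the sum of the two before it)).
Track B: 64, 125, 216, 343, 512, 729, 1000, 1331, 1728 (the cubes 4³, 5³, 6³, …).
The 23rd slot belongs to track B; its 11th term is 2744.

2744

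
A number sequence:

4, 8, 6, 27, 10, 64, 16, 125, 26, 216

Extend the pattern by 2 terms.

42, 343

Split by position mod 2 into 2 tracks.
Track A is 4, 6, 10, 16, 26, which is each term equals the sum of the previous two.
Track B is 8, 27, 64, 125, 216, which is the cubes 2³, 3³, 4³, ….
Position 11 falls in track A as its term 6, giving 42.
The 12th slot belongs to track B; its 6th term is 343.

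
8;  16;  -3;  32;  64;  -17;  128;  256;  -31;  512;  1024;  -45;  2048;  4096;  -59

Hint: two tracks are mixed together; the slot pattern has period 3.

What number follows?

8192

The slot pattern repeats as AAB (period 3), so there are 2 interleaved tracks.
Stream A: 8, 16, 32, 64, 128, 256, 512, 1024, 2048, 4096. Multiplying by 2 each time.
Stream B: -3, -17, -31, -45, -59. Arithmetic, step −14.
The 16th slot belongs to stream A; its 11th term is 8192.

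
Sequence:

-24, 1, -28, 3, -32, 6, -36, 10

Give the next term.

Positions 1, 3, 5, … form one subsequence and positions 2, 4, 6, … form another.
Track A is -24, -28, -32, -36, which is arithmetic, step −4.
Track B is 1, 3, 6, 10, which is triangular numbers starting at T_1.
The 9th slot belongs to track A; its 5th term is -40.

-40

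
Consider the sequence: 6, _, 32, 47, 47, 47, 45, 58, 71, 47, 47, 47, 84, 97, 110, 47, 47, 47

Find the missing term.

19

The slot pattern repeats as AAABBB (period 6), so there are 2 interleaved tracks.
Stream A: 6, ?, 32, 45, 58, 71, 84, 97, 110 — arithmetic, step +13.
Stream B: 47, 47, 47, 47, 47, 47, 47, 47, 47 — always 47.
The gap is stream A's term 2; the rule gives 19.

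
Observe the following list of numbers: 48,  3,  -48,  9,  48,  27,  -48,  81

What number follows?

Taking every 2nd term gives 2 separate tracks.
Track A: 48, -48, 48, -48 (alternating ±48).
Track B: 3, 9, 27, 81 (geometric, ×3 each step).
Term 9 comes from track A (its 5th entry): 48.

48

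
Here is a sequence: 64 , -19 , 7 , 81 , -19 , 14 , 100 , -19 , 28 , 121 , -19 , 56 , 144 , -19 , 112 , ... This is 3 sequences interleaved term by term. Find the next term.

Split by position mod 3: positions 1, 4, 7, … form one track, and each other residue class forms its own.
Track A: 64, 81, 100, 121, 144. The squares 8², 9², 10², ….
Track B: -19, -19, -19, -19, -19. Constant -19.
Track C: 7, 14, 28, 56, 112. A geometric progression (common ratio 2).
The 16th slot belongs to track A; its 6th term is 169.

169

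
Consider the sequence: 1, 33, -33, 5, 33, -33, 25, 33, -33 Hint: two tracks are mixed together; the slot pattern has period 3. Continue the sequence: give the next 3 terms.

Positions follow the repeating pattern ABB; grouping by letter gives 2 tracks.
Track A: 1, 5, 25 (powers of 5).
Track B: 33, -33, 33, -33, 33, -33 (the oscillation 33·(−1)^(n+1)).
Term 10 comes from track A (its 4th entry): 125.
Position 11 → track B, term 7 = 33.
The 12th slot belongs to track B; its 8th term is -33.

125, 33, -33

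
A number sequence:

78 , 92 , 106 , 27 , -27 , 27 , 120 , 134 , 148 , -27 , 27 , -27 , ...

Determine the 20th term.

218

The slot pattern repeats as AAABBB (period 6), so there are 2 interleaved tracks.
Subsequence A: 78, 92, 106, 120, 134, 148 — arithmetic with common difference +14.
Subsequence B: 27, -27, 27, -27, 27, -27 — oscillating between 27 and -27.
Position 20 falls in subsequence A as its term 11, giving 218.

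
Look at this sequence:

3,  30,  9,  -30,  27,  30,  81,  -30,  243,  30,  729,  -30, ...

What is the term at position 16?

Positions 1, 3, 5, … form one subsequence and positions 2, 4, 6, … form another.
Stream A: 3, 9, 27, 81, 243, 729 (powers 3^1, 3^2, 3^3, …).
Stream B: 30, -30, 30, -30, 30, -30 (alternating ±30).
Term 16 comes from stream B (its 8th entry): -30.

-30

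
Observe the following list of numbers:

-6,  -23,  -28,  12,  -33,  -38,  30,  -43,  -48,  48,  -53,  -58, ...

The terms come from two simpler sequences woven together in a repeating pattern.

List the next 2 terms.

66, -63

Reading positions in blocks of 3 reveals the pattern ABB — 2 tracks woven together.
Subsequence A is -6, 12, 30, 48, which is linear: a_n = -24 + 18·n.
Subsequence B is -23, -28, -33, -38, -43, -48, -53, -58, which is arithmetic, step −5.
The 13th slot belongs to subsequence A; its 5th term is 66.
The 14th slot belongs to subsequence B; its 9th term is -63.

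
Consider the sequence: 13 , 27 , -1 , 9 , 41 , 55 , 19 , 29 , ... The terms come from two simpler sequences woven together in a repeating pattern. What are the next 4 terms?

Positions follow the repeating pattern AABB; grouping by letter gives 2 tracks.
Stream A = 13, 27, 41, 55: arithmetic with common difference +14.
Stream B = -1, 9, 19, 29: adding 10 each time.
Term 9 comes from stream A (its 5th entry): 69.
Term 10 comes from stream A (its 6th entry): 83.
Position 11 falls in stream B as its term 5, giving 39.
Position 12 → stream B, term 6 = 49.

69, 83, 39, 49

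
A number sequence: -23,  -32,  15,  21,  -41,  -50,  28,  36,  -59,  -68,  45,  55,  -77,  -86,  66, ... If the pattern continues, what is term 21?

-113

Positions follow the repeating pattern AABB; grouping by letter gives 2 tracks.
Subsequence A: -23, -32, -41, -50, -59, -68, -77, -86 — linear: a_n = -14 − 9·n.
Subsequence B: 15, 21, 28, 36, 45, 55, 66 — triangular numbers n(n+1)/2 for n = 5, 6, ….
The 21st slot belongs to subsequence A; its 11th term is -113.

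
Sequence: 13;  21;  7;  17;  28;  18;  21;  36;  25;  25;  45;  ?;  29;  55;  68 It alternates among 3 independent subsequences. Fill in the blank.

Split by position mod 3: positions 1, 4, 7, … form one track, and each other residue class forms its own.
Subsequence A: 13, 17, 21, 25, 29 (arithmetic, step +4).
Subsequence B: 21, 28, 36, 45, 55 (the triangular numbers T_6, T_7, …).
Subsequence C: 7, 18, 25, ?, 68 (a Fibonacci-like recurrence a_n = a_{n-1} + a_{n-2}).
Subsequence C's pattern makes the blank 43.

43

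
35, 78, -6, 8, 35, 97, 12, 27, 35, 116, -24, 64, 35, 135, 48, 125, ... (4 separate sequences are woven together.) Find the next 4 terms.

35, 154, -96, 216

Split by position mod 4 into 4 tracks.
Track A: 35, 35, 35, 35 (always 35).
Track B: 78, 97, 116, 135 (adding 19 each time).
Track C: -6, 12, -24, 48 (multiplying by -2 each time).
Track D: 8, 27, 64, 125 (consecutive cubes n³ from n = 2).
Position 17 → track A, term 5 = 35.
Position 18 falls in track B as its term 5, giving 154.
Position 19 falls in track C as its term 5, giving -96.
Position 20 → track D, term 5 = 216.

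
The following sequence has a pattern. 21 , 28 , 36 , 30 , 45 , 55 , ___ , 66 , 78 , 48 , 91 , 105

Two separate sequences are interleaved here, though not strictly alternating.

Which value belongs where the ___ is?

The slot pattern repeats as ABB (period 3), so there are 2 interleaved tracks.
Subsequence A = 21, 30, ?, 48: linear: a_n = 12 + 9·n.
Subsequence B = 28, 36, 45, 55, 66, 78, 91, 105: the triangular numbers T_7, T_8, ….
Subsequence A's pattern makes the blank 39.

39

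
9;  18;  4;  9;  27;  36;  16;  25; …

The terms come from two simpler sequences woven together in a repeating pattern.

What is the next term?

45

Positions follow the repeating pattern AABB; grouping by letter gives 2 tracks.
Stream A is 9, 18, 27, 36, which is arithmetic with common difference +9.
Stream B is 4, 9, 16, 25, which is consecutive squares n² from n = 2.
The 9th slot belongs to stream A; its 5th term is 45.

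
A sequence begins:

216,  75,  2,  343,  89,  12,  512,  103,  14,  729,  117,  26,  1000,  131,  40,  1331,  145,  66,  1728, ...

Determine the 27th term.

Split by position mod 3: positions 1, 4, 7, … form one track, and each other residue class forms its own.
Track A = 216, 343, 512, 729, 1000, 1331, 1728: the cubes 6³, 7³, 8³, ….
Track B = 75, 89, 103, 117, 131, 145: arithmetic, step +14.
Track C = 2, 12, 14, 26, 40, 66: a Fibonacci-like recurrence a_n = a_{n-1} + a_{n-2}.
The 27th slot belongs to track C; its 9th term is 278.

278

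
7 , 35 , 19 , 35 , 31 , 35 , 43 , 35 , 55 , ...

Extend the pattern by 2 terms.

Odd-indexed and even-indexed terms follow separate rules.
Stream A = 7, 19, 31, 43, 55: adding 12 each time.
Stream B = 35, 35, 35, 35: always 35.
Position 10 falls in stream B as its term 5, giving 35.
Term 11 comes from stream A (its 6th entry): 67.

35, 67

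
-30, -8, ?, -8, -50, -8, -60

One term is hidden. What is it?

-40

Split by position mod 2 into 2 tracks.
Subsequence A: -30, ?, -50, -60. Linear: a_n = -20 − 10·n.
Subsequence B: -8, -8, -8. Always -8.
The gap is subsequence A's term 2; the rule gives -40.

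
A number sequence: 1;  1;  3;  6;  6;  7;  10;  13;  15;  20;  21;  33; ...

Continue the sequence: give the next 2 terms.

Split by position mod 2 into 2 tracks.
Stream A = 1, 3, 6, 10, 15, 21: triangular numbers starting at T_1.
Stream B = 1, 6, 7, 13, 20, 33: Fibonacci-style (each term is the sum of the two before it).
The 13th slot belongs to stream A; its 7th term is 28.
Position 14 → stream B, term 7 = 53.

28, 53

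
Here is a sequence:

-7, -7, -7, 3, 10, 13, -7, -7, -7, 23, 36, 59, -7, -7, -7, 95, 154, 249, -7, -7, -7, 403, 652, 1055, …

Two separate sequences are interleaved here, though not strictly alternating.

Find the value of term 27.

Positions follow the repeating pattern AAABBB; grouping by letter gives 2 tracks.
Subsequence A: -7, -7, -7, -7, -7, -7, -7, -7, -7, -7, -7, -7. The constant sequence -7.
Subsequence B: 3, 10, 13, 23, 36, 59, 95, 154, 249, 403, 652, 1055. A Fibonacci-like recurrence a_n = a_{n-1} + a_{n-2}.
The 27th slot belongs to subsequence A; its 15th term is -7.

-7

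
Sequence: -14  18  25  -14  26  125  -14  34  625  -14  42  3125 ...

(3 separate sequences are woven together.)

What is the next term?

Split by position mod 3 into 3 tracks.
Stream A = -14, -14, -14, -14: always -14.
Stream B = 18, 26, 34, 42: adding 8 each time.
Stream C = 25, 125, 625, 3125: successive powers of 5.
Term 13 comes from stream A (its 5th entry): -14.

-14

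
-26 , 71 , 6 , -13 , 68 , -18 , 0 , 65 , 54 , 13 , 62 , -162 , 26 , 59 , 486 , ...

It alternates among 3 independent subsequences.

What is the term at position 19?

52

The terms cycle through 3 interleaved subsequences.
Track A: -26, -13, 0, 13, 26 (arithmetic with common difference +13).
Track B: 71, 68, 65, 62, 59 (arithmetic with common difference −3).
Track C: 6, -18, 54, -162, 486 (geometric, ×-3 each step).
The 19th slot belongs to track A; its 7th term is 52.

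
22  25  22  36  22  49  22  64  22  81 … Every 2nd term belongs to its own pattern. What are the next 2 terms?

22, 100

Positions 1, 3, 5, … form one subsequence and positions 2, 4, 6, … form another.
Track A: 22, 22, 22, 22, 22 (constant 22).
Track B: 25, 36, 49, 64, 81 (consecutive squares n² from n = 5).
Position 11 falls in track A as its term 6, giving 22.
The 12th slot belongs to track B; its 6th term is 100.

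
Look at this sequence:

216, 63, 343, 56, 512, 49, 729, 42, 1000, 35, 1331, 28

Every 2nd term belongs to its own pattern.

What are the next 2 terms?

Split by position mod 2 into 2 tracks.
Stream A is 216, 343, 512, 729, 1000, 1331, which is perfect cubes starting at 6³.
Stream B is 63, 56, 49, 42, 35, 28, which is arithmetic, step −7.
Position 13 → stream A, term 7 = 1728.
Position 14 falls in stream B as its term 7, giving 21.

1728, 21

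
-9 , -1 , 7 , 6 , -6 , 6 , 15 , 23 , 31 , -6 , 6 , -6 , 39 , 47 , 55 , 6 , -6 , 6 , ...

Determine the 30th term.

6

Reading positions in blocks of 6 reveals the pattern AAABBB — 2 tracks woven together.
Track A: -9, -1, 7, 15, 23, 31, 39, 47, 55 (arithmetic with common difference +8).
Track B: 6, -6, 6, -6, 6, -6, 6, -6, 6 (oscillating between 6 and -6).
Term 30 comes from track B (its 15th entry): 6.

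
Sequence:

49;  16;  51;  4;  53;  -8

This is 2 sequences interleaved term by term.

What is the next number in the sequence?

55

Odd-indexed and even-indexed terms follow separate rules.
Stream A is 49, 51, 53, which is arithmetic with common difference +2.
Stream B is 16, 4, -8, which is arithmetic, step −12.
Position 7 falls in stream A as its term 4, giving 55.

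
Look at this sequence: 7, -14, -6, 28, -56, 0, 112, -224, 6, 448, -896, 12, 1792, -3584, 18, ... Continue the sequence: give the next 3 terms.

The slot pattern repeats as AAB (period 3), so there are 2 interleaved tracks.
Stream A: 7, -14, 28, -56, 112, -224, 448, -896, 1792, -3584 (geometric, ×-2 each step).
Stream B: -6, 0, 6, 12, 18 (linear: a_n = -12 + 6·n).
Term 16 comes from stream A (its 11th entry): 7168.
Term 17 comes from stream A (its 12th entry): -14336.
Position 18 falls in stream B as its term 6, giving 24.

7168, -14336, 24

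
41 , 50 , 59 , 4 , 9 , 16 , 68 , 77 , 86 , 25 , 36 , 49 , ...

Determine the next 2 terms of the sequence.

Reading positions in blocks of 6 reveals the pattern AAABBB — 2 tracks woven together.
Stream A: 41, 50, 59, 68, 77, 86 (adding 9 each time).
Stream B: 4, 9, 16, 25, 36, 49 (consecutive squares n² from n = 2).
Term 13 comes from stream A (its 7th entry): 95.
The 14th slot belongs to stream A; its 8th term is 104.

95, 104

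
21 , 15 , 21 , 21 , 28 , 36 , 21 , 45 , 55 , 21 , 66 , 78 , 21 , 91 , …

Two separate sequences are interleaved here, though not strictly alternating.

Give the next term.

105

Positions follow the repeating pattern ABB; grouping by letter gives 2 tracks.
Stream A: 21, 21, 21, 21, 21. Constant 21.
Stream B: 15, 21, 28, 36, 45, 55, 66, 78, 91. Triangular numbers starting at T_5.
The 15th slot belongs to stream B; its 10th term is 105.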